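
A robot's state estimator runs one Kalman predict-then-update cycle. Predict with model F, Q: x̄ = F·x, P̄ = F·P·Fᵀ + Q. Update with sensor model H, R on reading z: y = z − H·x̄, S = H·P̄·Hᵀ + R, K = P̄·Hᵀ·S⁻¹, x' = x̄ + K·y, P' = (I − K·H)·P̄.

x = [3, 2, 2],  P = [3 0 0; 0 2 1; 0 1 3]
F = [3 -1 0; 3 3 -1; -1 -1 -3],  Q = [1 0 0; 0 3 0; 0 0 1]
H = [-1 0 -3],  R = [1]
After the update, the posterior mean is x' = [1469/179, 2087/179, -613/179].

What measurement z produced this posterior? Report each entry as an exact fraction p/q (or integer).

x̄ = F·x = [7, 13, -11]
P̄ = F·P·Fᵀ + Q = [30 22 -4; 22 45 -14; -4 -14 39]
S = H·P̄·Hᵀ + R = [358]
K = P̄·Hᵀ·S⁻¹ = [-9/179; 10/179; -113/358]
x' − x̄ = [216/179, -240/179, 1356/179] = K·y
y = (KᵀK)⁻¹·Kᵀ·(x' − x̄) = [-24]
z = y + H·x̄ = [-24] + [26] = [2]

z = [2]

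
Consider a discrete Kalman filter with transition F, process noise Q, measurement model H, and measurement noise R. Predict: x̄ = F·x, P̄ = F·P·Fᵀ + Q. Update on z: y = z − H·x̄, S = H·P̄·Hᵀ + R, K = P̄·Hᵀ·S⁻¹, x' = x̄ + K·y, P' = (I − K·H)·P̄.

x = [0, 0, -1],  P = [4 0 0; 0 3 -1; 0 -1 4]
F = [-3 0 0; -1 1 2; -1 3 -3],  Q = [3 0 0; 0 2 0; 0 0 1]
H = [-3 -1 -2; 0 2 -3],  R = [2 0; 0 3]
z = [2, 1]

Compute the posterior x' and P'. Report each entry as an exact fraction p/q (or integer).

x̄ = F·x = [0, -2, 3]
P̄ = F·P·Fᵀ + Q = [39 12 12; 12 21 -14; 12 -14 86]
y = z − H·x̄ = [6, 14]
S = H·P̄·Hᵀ + R = [878 524; 524 1029]
K = P̄·Hᵀ·S⁻¹ = [-151149/628886 34818/314443; -73857/628886 44474/314443; -24881/314443 -74726/314443]
x' = x̄ + K·y = [34005/314443, -227821/314443, -252121/314443]
P' = (I − K·H)·P̄ = [2236389/628886 -2686113/628886 -930189/314443; -2686113/628886 3593121/628886 1153233/314443; -930189/314443 1153233/314443 843548/314443]

x' = [34005/314443, -227821/314443, -252121/314443]
P' = [2236389/628886 -2686113/628886 -930189/314443; -2686113/628886 3593121/628886 1153233/314443; -930189/314443 1153233/314443 843548/314443]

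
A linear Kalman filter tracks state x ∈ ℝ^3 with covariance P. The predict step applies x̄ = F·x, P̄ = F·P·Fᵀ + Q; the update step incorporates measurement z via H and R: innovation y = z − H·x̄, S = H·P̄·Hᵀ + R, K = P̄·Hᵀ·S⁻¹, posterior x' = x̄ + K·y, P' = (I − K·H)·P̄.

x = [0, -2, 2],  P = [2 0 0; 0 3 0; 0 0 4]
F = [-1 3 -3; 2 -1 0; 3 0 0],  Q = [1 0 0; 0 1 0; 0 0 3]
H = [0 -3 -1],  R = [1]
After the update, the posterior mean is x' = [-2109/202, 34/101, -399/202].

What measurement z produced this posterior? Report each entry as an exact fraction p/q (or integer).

x̄ = F·x = [-12, 2, 0]
P̄ = F·P·Fᵀ + Q = [66 -13 -6; -13 12 12; -6 12 21]
S = H·P̄·Hᵀ + R = [202]
K = P̄·Hᵀ·S⁻¹ = [45/202; -24/101; -57/202]
x' − x̄ = [315/202, -168/101, -399/202] = K·y
y = (KᵀK)⁻¹·Kᵀ·(x' − x̄) = [7]
z = y + H·x̄ = [7] + [-6] = [1]

z = [1]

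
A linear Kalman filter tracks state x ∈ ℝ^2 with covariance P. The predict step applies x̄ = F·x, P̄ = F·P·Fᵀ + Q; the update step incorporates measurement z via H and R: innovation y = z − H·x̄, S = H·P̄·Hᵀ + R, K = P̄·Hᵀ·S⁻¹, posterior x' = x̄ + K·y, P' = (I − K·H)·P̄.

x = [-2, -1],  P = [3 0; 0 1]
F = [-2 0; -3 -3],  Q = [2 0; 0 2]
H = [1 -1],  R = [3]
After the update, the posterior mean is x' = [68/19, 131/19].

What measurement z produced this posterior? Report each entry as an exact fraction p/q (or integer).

x̄ = F·x = [4, 9]
P̄ = F·P·Fᵀ + Q = [14 18; 18 38]
S = H·P̄·Hᵀ + R = [19]
K = P̄·Hᵀ·S⁻¹ = [-4/19; -20/19]
x' − x̄ = [-8/19, -40/19] = K·y
y = (KᵀK)⁻¹·Kᵀ·(x' − x̄) = [2]
z = y + H·x̄ = [2] + [-5] = [-3]

z = [-3]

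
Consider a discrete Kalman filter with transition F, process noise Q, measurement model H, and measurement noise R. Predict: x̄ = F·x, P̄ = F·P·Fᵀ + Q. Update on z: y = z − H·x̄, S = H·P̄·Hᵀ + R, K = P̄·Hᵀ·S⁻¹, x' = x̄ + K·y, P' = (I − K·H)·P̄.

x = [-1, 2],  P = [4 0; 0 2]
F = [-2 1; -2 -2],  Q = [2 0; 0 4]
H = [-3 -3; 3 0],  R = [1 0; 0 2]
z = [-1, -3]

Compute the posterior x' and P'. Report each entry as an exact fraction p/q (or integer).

x' = [-14822/17587, 20116/17587]
P' = [3764/17587 -3732/17587; -3732/17587 5644/17587]

x̄ = F·x = [4, -2]
P̄ = F·P·Fᵀ + Q = [20 12; 12 28]
y = z − H·x̄ = [5, -15]
S = H·P̄·Hᵀ + R = [649 -288; -288 182]
K = P̄·Hᵀ·S⁻¹ = [-96/17587 5646/17587; -5736/17587 -5598/17587]
x' = x̄ + K·y = [-14822/17587, 20116/17587]
P' = (I − K·H)·P̄ = [3764/17587 -3732/17587; -3732/17587 5644/17587]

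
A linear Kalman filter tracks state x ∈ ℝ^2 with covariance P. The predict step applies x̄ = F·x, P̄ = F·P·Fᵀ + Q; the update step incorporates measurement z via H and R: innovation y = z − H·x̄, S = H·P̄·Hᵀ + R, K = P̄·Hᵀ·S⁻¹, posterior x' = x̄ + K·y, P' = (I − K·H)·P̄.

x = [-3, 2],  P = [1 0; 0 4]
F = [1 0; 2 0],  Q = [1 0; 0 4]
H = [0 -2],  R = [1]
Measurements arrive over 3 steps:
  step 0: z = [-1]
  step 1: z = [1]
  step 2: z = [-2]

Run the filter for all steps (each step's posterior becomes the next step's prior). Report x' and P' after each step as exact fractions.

step 0: x̄ = F·x = [-3, -6]
step 0: P̄ = F·P·Fᵀ + Q = [2 2; 2 8]
step 0: y = z − H·x̄ = [-13]
step 0: S = H·P̄·Hᵀ + R = [33]
step 0: K = P̄·Hᵀ·S⁻¹ = [-4/33; -16/33]
step 0: x' = x̄ + K·y = [-47/33, 10/33]
step 0: P' = (I − K·H)·P̄ = [50/33 2/33; 2/33 8/33]
step 1: x̄ = F·x = [-47/33, -94/33]
step 1: P̄ = F·P·Fᵀ + Q = [83/33 100/33; 100/33 332/33]
step 1: y = z − H·x̄ = [-155/33]
step 1: S = H·P̄·Hᵀ + R = [1361/33]
step 1: K = P̄·Hᵀ·S⁻¹ = [-200/1361; -664/1361]
step 1: x' = x̄ + K·y = [-999/1361, -758/1361]
step 1: P' = (I − K·H)·P̄ = [2211/1361 100/1361; 100/1361 332/1361]
step 2: x̄ = F·x = [-999/1361, -1998/1361]
step 2: P̄ = F·P·Fᵀ + Q = [3572/1361 4422/1361; 4422/1361 14288/1361]
step 2: y = z − H·x̄ = [-6718/1361]
step 2: S = H·P̄·Hᵀ + R = [58513/1361]
step 2: K = P̄·Hᵀ·S⁻¹ = [-8844/58513; -28576/58513]
step 2: x' = x̄ + K·y = [705/58513, 55154/58513]
step 2: P' = (I − K·H)·P̄ = [96100/58513 4422/58513; 4422/58513 14288/58513]

step 0: x' = [-47/33, 10/33], P' = [50/33 2/33; 2/33 8/33]
step 1: x' = [-999/1361, -758/1361], P' = [2211/1361 100/1361; 100/1361 332/1361]
step 2: x' = [705/58513, 55154/58513], P' = [96100/58513 4422/58513; 4422/58513 14288/58513]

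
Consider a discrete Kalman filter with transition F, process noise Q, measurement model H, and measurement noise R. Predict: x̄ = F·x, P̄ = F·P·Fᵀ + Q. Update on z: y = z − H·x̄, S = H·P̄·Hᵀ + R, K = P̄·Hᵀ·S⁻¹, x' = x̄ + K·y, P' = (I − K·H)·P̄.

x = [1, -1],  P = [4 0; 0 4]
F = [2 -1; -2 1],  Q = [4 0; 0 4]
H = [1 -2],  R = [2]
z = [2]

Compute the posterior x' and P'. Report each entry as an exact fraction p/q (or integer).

x' = [79/101, -65/101]
P' = [376/101 156/101; 156/101 112/101]

x̄ = F·x = [3, -3]
P̄ = F·P·Fᵀ + Q = [24 -20; -20 24]
y = z − H·x̄ = [-7]
S = H·P̄·Hᵀ + R = [202]
K = P̄·Hᵀ·S⁻¹ = [32/101; -34/101]
x' = x̄ + K·y = [79/101, -65/101]
P' = (I − K·H)·P̄ = [376/101 156/101; 156/101 112/101]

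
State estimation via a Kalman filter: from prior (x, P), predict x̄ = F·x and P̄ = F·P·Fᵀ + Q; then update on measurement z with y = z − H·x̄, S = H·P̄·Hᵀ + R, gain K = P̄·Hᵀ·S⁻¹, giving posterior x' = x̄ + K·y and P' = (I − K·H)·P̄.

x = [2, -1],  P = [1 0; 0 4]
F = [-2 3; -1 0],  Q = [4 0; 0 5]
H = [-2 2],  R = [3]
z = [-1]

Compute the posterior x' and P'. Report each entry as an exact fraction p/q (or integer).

x' = [-35/17, -42/17]
P' = [1172/187 1046/187; 1046/187 1058/187]

x̄ = F·x = [-7, -2]
P̄ = F·P·Fᵀ + Q = [44 2; 2 6]
y = z − H·x̄ = [-11]
S = H·P̄·Hᵀ + R = [187]
K = P̄·Hᵀ·S⁻¹ = [-84/187; 8/187]
x' = x̄ + K·y = [-35/17, -42/17]
P' = (I − K·H)·P̄ = [1172/187 1046/187; 1046/187 1058/187]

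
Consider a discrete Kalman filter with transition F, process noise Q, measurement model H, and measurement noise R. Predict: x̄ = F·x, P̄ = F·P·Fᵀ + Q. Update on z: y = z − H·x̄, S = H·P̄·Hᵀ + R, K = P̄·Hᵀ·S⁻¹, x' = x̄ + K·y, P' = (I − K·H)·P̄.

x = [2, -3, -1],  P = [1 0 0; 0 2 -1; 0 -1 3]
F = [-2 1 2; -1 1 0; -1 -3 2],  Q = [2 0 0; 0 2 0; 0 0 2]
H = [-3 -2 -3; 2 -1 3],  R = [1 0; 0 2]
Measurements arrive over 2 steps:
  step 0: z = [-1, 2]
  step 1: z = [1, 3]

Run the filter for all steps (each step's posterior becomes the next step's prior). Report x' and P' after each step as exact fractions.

step 0: x' = [-5667/2485, 443/3550, 60379/24850], P' = [1418/497 -258/355 -5644/2485; -258/355 1729/3550 1691/3550; -5644/2485 1691/3550 47623/24850]
step 1: x' = [-179839213/201971084, -204829117/201971084, 252556713/201971084], P' = [850512477/403942168 -219151203/403942168 -669580865/403942168; -219151203/403942168 175139005/403942168 132991055/403942168; -669580865/403942168 132991055/403942168 569906805/403942168]

step 0: x̄ = F·x = [-9, -5, 5]
step 0: P̄ = F·P·Fᵀ + Q = [16 2 12; 2 5 -7; 12 -7 45]
step 0: y = z − H·x̄ = [-23, 0]
step 0: S = H·P̄·Hᵀ + R = [726 -652; -652 654]
step 0: K = P̄·Hᵀ·S⁻¹ = [-726/2485 -473/2485; -791/3550 -454/1775; 2777/24850 4538/12425]
step 0: x' = x̄ + K·y = [-5667/2485, 443/3550, 60379/24850]
step 0: P' = (I − K·H)·P̄ = [1418/497 -258/355 -5644/2485; -258/355 1729/3550 1691/3550; -5644/2485 1691/3550 47623/24850]
step 1: x̄ = F·x = [237199/24850, 59771/24850, 6725/994]
step 1: P̄ = F·P·Fᵀ + Q = [1107003/24850 344637/24850 19879/994; 344637/24850 168823/24850 5401/994; 19879/994 5401/994 15815/994]
step 1: y = z − H·x̄ = [680182/12425, -60318/1775]
step 1: S = H·P̄·Hᵀ + R = [14461519/12425 -1290506/1775; -1290506/1775 855708/1775]
step 1: K = P̄·Hᵀ·S⁻¹ = [-7463745/28853012 -44283219/403942168; -6556969/28853012 -107234123/403942168; 2360005/28853012 118783815/403942168]
step 1: x' = x̄ + K·y = [-179839213/201971084, -204829117/201971084, 252556713/201971084]
step 1: P' = (I − K·H)·P̄ = [850512477/403942168 -219151203/403942168 -669580865/403942168; -219151203/403942168 175139005/403942168 132991055/403942168; -669580865/403942168 132991055/403942168 569906805/403942168]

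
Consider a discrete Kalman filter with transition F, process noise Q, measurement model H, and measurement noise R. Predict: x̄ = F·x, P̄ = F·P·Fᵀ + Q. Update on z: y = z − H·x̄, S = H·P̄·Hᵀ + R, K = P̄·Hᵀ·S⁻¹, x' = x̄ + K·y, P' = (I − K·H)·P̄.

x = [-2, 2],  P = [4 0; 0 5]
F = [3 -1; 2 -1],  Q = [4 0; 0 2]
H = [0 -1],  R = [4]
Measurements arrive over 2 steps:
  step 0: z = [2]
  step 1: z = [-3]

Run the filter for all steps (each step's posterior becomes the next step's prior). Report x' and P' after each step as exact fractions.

step 0: x̄ = F·x = [-8, -6]
step 0: P̄ = F·P·Fᵀ + Q = [45 29; 29 23]
step 0: y = z − H·x̄ = [-4]
step 0: S = H·P̄·Hᵀ + R = [27]
step 0: K = P̄·Hᵀ·S⁻¹ = [-29/27; -23/27]
step 0: x' = x̄ + K·y = [-100/27, -70/27]
step 0: P' = (I − K·H)·P̄ = [374/27 116/27; 116/27 92/27]
step 1: x̄ = F·x = [-230/27, -130/27]
step 1: P̄ = F·P·Fᵀ + Q = [2870/27 1756/27; 1756/27 1178/27]
step 1: y = z − H·x̄ = [-211/27]
step 1: S = H·P̄·Hᵀ + R = [1286/27]
step 1: K = P̄·Hᵀ·S⁻¹ = [-878/643; -589/643]
step 1: x' = x̄ + K·y = [1384/643, 1507/643]
step 1: P' = (I − K·H)·P̄ = [11246/643 3512/643; 3512/643 2356/643]

step 0: x' = [-100/27, -70/27], P' = [374/27 116/27; 116/27 92/27]
step 1: x' = [1384/643, 1507/643], P' = [11246/643 3512/643; 3512/643 2356/643]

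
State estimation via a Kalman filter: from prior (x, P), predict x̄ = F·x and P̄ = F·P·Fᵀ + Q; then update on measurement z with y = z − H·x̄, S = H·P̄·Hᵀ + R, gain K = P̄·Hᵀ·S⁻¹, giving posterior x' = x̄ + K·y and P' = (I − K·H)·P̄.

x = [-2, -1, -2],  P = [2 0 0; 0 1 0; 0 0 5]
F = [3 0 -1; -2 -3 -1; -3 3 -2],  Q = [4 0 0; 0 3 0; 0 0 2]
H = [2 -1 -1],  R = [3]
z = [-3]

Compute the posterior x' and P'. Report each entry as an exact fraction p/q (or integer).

x̄ = F·x = [-4, 9, 7]
P̄ = F·P·Fᵀ + Q = [27 -7 -8; -7 25 13; -8 13 49]
y = z − H·x̄ = [21]
S = H·P̄·Hᵀ + R = [271]
K = P̄·Hᵀ·S⁻¹ = [69/271; -52/271; -78/271]
x' = x̄ + K·y = [365/271, 1347/271, 259/271]
P' = (I − K·H)·P̄ = [2556/271 1691/271 3214/271; 1691/271 4071/271 -533/271; 3214/271 -533/271 7195/271]

x' = [365/271, 1347/271, 259/271]
P' = [2556/271 1691/271 3214/271; 1691/271 4071/271 -533/271; 3214/271 -533/271 7195/271]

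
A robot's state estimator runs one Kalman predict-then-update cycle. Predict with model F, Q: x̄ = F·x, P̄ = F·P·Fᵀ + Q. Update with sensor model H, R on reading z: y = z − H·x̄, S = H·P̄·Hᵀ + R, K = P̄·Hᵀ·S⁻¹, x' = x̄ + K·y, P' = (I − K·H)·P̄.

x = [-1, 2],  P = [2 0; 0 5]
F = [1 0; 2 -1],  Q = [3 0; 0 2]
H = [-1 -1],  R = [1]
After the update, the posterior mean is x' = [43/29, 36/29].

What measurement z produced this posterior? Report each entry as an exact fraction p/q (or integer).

z = [-3]

x̄ = F·x = [-1, -4]
P̄ = F·P·Fᵀ + Q = [5 4; 4 15]
S = H·P̄·Hᵀ + R = [29]
K = P̄·Hᵀ·S⁻¹ = [-9/29; -19/29]
x' − x̄ = [72/29, 152/29] = K·y
y = (KᵀK)⁻¹·Kᵀ·(x' − x̄) = [-8]
z = y + H·x̄ = [-8] + [5] = [-3]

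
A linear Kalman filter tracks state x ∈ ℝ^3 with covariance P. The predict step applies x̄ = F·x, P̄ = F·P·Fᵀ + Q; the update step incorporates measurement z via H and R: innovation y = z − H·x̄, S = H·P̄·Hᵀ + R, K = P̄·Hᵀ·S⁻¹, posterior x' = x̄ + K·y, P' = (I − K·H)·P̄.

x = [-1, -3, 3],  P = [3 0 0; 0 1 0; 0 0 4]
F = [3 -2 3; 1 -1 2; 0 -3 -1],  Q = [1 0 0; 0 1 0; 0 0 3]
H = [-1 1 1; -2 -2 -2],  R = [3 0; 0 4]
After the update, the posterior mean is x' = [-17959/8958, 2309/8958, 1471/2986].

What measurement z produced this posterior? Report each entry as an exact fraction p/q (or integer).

z = [2, 3]

x̄ = F·x = [12, 8, 6]
P̄ = F·P·Fᵀ + Q = [68 35 -6; 35 21 -5; -6 -5 16]
S = H·P̄·Hᵀ + R = [40 82; 82 616]
K = P̄·Hᵀ·S⁻¹ = [-2029/4479 -2281/8958; -835/4479 -1261/8958; 941/1493 -299/2986]
x' − x̄ = [-125455/8958, -69355/8958, -16445/2986] = K·y
y = (KᵀK)⁻¹·Kᵀ·(x' − x̄) = [0, 55]
z = y + H·x̄ = [0, 55] + [2, -52] = [2, 3]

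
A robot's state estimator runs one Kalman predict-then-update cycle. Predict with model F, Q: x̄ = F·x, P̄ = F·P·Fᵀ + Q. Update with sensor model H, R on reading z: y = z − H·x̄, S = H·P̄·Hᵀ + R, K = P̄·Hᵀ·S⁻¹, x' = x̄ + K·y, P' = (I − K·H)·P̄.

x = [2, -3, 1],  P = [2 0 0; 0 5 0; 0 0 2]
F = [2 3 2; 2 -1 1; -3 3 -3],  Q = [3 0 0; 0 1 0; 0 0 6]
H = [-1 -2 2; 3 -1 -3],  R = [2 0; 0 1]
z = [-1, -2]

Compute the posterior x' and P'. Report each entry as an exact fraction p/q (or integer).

x' = [-22152/19541, 41479/78164, -12411/19541]
P' = [139540/19541 43646/19541 121845/19541; 43646/19541 78951/78164 74979/39082; 121845/19541 74979/39082 216447/39082]

x̄ = F·x = [-3, 8, -18]
P̄ = F·P·Fᵀ + Q = [64 -3 21; -3 16 -33; 21 -33 87]
y = z − H·x̄ = [48, -39]
S = H·P̄·Hᵀ + R = [646 -610; -610 818]
K = P̄·Hᵀ·S⁻¹ = [8429/19541 9439/19541; -16285/78164 -5073/78164; 19623/39082 3375/19541]
x' = x̄ + K·y = [-22152/19541, 41479/78164, -12411/19541]
P' = (I − K·H)·P̄ = [139540/19541 43646/19541 121845/19541; 43646/19541 78951/78164 74979/39082; 121845/19541 74979/39082 216447/39082]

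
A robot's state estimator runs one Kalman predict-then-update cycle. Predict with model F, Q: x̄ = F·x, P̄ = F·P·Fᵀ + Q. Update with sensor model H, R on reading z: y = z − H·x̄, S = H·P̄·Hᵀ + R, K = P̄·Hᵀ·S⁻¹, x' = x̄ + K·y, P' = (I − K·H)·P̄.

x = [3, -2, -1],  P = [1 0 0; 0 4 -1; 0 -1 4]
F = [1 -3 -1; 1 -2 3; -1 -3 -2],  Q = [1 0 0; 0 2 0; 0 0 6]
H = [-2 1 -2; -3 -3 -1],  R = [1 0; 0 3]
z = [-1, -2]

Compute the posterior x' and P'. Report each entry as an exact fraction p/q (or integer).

x̄ = F·x = [10, 4, 5]
P̄ = F·P·Fᵀ + Q = [36 20 34; 20 67 4; 34 4 47]
y = z − H·x̄ = [25, 45]
S = H·P̄·Hᵀ + R = [576 461; 461 1565]
K = P̄·Hᵀ·S⁻¹ = [-94678/688919 -61032/688919; 21700/98417 -23057/98417; -173049/688919 -19898/688919]
x' = x̄ + K·y = [1775800/688919, -101397/98417, -1777040/688919]
P' = (I − K·H)·P̄ = [1111260/688919 -85174/98417 -1362030/688919; -85174/98417 71534/98417 110091/98417; -1362030/688919 110091/98417 1833873/688919]

x' = [1775800/688919, -101397/98417, -1777040/688919]
P' = [1111260/688919 -85174/98417 -1362030/688919; -85174/98417 71534/98417 110091/98417; -1362030/688919 110091/98417 1833873/688919]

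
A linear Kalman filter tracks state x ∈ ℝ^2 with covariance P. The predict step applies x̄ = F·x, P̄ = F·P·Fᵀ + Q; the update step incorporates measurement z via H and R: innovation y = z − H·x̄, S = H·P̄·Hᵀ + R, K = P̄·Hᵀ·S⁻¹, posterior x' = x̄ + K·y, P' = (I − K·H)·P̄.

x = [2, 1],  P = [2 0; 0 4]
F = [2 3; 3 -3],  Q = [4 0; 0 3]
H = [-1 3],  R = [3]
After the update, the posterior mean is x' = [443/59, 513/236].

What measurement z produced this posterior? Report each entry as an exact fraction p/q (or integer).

x̄ = F·x = [7, 3]
P̄ = F·P·Fᵀ + Q = [48 -24; -24 57]
S = H·P̄·Hᵀ + R = [708]
K = P̄·Hᵀ·S⁻¹ = [-10/59; 65/236]
x' − x̄ = [30/59, -195/236] = K·y
y = (KᵀK)⁻¹·Kᵀ·(x' − x̄) = [-3]
z = y + H·x̄ = [-3] + [2] = [-1]

z = [-1]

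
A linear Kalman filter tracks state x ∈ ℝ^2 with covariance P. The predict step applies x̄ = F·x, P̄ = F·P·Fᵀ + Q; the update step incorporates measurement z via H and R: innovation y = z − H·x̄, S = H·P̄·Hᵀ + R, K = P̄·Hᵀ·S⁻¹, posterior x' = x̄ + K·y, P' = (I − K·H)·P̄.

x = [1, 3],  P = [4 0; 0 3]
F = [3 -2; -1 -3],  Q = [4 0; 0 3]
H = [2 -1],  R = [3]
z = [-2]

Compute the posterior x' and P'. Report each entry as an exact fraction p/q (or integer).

x' = [-1251/221, -2078/221]
P' = [1888/221 3482/221; 3482/221 7030/221]

x̄ = F·x = [-3, -10]
P̄ = F·P·Fᵀ + Q = [52 6; 6 34]
y = z − H·x̄ = [-6]
S = H·P̄·Hᵀ + R = [221]
K = P̄·Hᵀ·S⁻¹ = [98/221; -22/221]
x' = x̄ + K·y = [-1251/221, -2078/221]
P' = (I − K·H)·P̄ = [1888/221 3482/221; 3482/221 7030/221]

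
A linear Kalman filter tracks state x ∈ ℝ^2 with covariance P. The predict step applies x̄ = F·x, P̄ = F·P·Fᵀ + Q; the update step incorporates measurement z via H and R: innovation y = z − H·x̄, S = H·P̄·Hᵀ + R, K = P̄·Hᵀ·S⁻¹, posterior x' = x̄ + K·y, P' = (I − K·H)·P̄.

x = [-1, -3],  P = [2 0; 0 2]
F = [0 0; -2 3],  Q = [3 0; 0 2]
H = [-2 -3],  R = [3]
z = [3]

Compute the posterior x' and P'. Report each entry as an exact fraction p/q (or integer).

x̄ = F·x = [0, -7]
P̄ = F·P·Fᵀ + Q = [3 0; 0 28]
y = z − H·x̄ = [-18]
S = H·P̄·Hᵀ + R = [267]
K = P̄·Hᵀ·S⁻¹ = [-2/89; -28/89]
x' = x̄ + K·y = [36/89, -119/89]
P' = (I − K·H)·P̄ = [255/89 -168/89; -168/89 140/89]

x' = [36/89, -119/89]
P' = [255/89 -168/89; -168/89 140/89]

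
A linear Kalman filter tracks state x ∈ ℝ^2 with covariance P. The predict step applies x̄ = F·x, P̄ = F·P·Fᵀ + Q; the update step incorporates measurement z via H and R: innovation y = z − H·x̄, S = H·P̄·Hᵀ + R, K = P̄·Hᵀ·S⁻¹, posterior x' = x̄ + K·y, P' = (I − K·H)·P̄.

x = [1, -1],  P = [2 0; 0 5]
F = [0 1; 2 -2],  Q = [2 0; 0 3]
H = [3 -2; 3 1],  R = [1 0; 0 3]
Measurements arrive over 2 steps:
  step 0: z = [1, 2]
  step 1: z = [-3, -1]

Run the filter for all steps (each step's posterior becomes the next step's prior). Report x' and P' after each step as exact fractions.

step 0: x' = [5794/10435, 736/2087], P' = [1542/10435 345/2087; 345/2087 861/2087]
step 1: x' = [-1587233/3136173, 2244245/3136173], P' = [147210/1045391 158455/1045391; 158455/1045391 398051/1045391]

step 0: x̄ = F·x = [-1, 4]
step 0: P̄ = F·P·Fᵀ + Q = [7 -10; -10 31]
step 0: y = z − H·x̄ = [12, 1]
step 0: S = H·P̄·Hᵀ + R = [308 31; 31 37]
step 0: K = P̄·Hᵀ·S⁻¹ = [1176/10435 2117/10435; -687/2087 632/2087]
step 0: x' = x̄ + K·y = [5794/10435, 736/2087]
step 0: P' = (I − K·H)·P̄ = [1542/10435 345/2087; 345/2087 861/2087]
step 1: x̄ = F·x = [736/2087, 4228/10435]
step 1: P̄ = F·P·Fᵀ + Q = [5035/2087 -1032/2087; -1032/2087 40893/10435]
step 1: y = z − H·x̄ = [-33889/10435, -25703/10435]
step 1: S = H·P̄·Hᵀ + R = [462502/10435 160269/10435; 160269/10435 267813/10435]
step 1: K = P̄·Hᵀ·S⁻¹ = [124720/1045391 600085/3136173; -320737/1045391 873416/3136173]
step 1: x' = x̄ + K·y = [-1587233/3136173, 2244245/3136173]
step 1: P' = (I − K·H)·P̄ = [147210/1045391 158455/1045391; 158455/1045391 398051/1045391]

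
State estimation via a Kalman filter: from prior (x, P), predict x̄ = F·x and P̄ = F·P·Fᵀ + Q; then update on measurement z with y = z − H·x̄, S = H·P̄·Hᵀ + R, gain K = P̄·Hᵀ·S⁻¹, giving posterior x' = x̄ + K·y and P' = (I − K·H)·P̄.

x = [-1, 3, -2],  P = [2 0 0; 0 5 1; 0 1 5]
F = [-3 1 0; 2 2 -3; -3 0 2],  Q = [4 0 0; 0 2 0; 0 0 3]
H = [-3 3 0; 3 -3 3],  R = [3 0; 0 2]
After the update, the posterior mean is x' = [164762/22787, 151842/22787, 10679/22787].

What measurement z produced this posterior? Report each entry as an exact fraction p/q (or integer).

x̄ = F·x = [6, 10, -1]
P̄ = F·P·Fᵀ + Q = [27 -5 20; -5 63 -38; 20 -38 41]
S = H·P̄·Hᵀ + R = [903 -1422; -1422 2315]
K = P̄·Hᵀ·S⁻¹ = [-136/22787 1452/22787; 6688/22787 978/22787; 6508/22787 6921/22787]
x' − x̄ = [28040/22787, -76028/22787, 33466/22787] = K·y
y = (KᵀK)⁻¹·Kᵀ·(x' − x̄) = [-14, 18]
z = y + H·x̄ = [-14, 18] + [12, -15] = [-2, 3]

z = [-2, 3]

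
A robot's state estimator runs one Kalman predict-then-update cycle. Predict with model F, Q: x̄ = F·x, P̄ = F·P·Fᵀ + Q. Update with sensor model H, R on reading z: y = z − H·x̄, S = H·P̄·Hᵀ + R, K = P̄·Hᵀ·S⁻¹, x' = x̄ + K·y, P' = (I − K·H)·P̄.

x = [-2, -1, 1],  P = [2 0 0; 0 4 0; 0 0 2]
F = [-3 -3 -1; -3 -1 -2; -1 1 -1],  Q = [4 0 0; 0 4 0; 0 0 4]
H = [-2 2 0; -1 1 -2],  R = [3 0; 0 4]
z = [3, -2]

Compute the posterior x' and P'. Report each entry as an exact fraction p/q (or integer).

x' = [7117/1961, 9811/1961, 3307/1961]
P' = [60182/1961 58862/1961 642/1961; 58862/1961 58970/1961 1338/1961; 642/1961 1338/1961 2086/1961]

x̄ = F·x = [8, 5, 0]
P̄ = F·P·Fᵀ + Q = [60 34 -4; 34 34 6; -4 6 12]
y = z − H·x̄ = [9, 1]
S = H·P̄·Hᵀ + R = [107 12; 12 38]
K = P̄·Hᵀ·S⁻¹ = [-880/1961 -651/1961; 72/1961 -642/1961; 464/1961 -869/1961]
x' = x̄ + K·y = [7117/1961, 9811/1961, 3307/1961]
P' = (I − K·H)·P̄ = [60182/1961 58862/1961 642/1961; 58862/1961 58970/1961 1338/1961; 642/1961 1338/1961 2086/1961]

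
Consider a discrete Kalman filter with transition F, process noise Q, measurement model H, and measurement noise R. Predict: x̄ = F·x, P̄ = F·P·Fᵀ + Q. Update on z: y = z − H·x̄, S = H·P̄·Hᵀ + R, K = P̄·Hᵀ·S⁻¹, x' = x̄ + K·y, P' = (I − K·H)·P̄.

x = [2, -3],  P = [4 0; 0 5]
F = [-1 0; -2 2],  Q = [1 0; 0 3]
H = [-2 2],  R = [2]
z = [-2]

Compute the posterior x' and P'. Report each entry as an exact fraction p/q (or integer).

x̄ = F·x = [-2, -10]
P̄ = F·P·Fᵀ + Q = [5 8; 8 39]
y = z − H·x̄ = [14]
S = H·P̄·Hᵀ + R = [114]
K = P̄·Hᵀ·S⁻¹ = [1/19; 31/57]
x' = x̄ + K·y = [-24/19, -136/57]
P' = (I − K·H)·P̄ = [89/19 90/19; 90/19 301/57]

x' = [-24/19, -136/57]
P' = [89/19 90/19; 90/19 301/57]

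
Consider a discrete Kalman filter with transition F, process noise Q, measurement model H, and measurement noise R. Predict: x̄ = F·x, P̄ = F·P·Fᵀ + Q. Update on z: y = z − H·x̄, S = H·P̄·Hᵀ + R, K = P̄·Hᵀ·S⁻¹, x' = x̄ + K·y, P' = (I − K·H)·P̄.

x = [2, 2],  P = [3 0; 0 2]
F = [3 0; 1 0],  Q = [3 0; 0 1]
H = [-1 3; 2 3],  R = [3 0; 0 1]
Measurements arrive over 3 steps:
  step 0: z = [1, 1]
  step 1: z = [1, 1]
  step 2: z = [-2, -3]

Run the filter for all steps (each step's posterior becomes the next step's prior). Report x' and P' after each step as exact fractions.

step 0: x' = [67/661, 190/661], P' = [249/661 -93/661; -93/661 173/1322]
step 1: x' = [2909/42893, 49557/171572], P' = [15969/42893 -6027/42893; -6027/42893 22451/171572]
step 2: x' = [-1198181/2764249, -3816171/5528498], P' = [1029021/2764249 -388407/2764249; -388407/2764249 1446859/11056996]

step 0: x̄ = F·x = [6, 2]
step 0: P̄ = F·P·Fᵀ + Q = [30 9; 9 4]
step 0: y = z − H·x̄ = [1, -17]
step 0: S = H·P̄·Hᵀ + R = [15 3; 3 265]
step 0: K = P̄·Hᵀ·S⁻¹ = [-176/661 219/661; 235/1322 147/1322]
step 0: x' = x̄ + K·y = [67/661, 190/661]
step 0: P' = (I − K·H)·P̄ = [249/661 -93/661; -93/661 173/1322]
step 1: x̄ = F·x = [201/661, 67/661]
step 1: P̄ = F·P·Fᵀ + Q = [4224/661 747/661; 747/661 910/661]
step 1: y = z − H·x̄ = [1, 58/661]
step 1: S = H·P̄·Hᵀ + R = [15 3; 3 34711/661]
step 1: K = P̄·Hᵀ·S⁻¹ = [-11350/42893 13857/42893; 30487/171572 19137/171572]
step 1: x' = x̄ + K·y = [2909/42893, 49557/171572]
step 1: P' = (I − K·H)·P̄ = [15969/42893 -6027/42893; -6027/42893 22451/171572]
step 2: x̄ = F·x = [8727/42893, 2909/42893]
step 2: P̄ = F·P·Fᵀ + Q = [272400/42893 47907/42893; 47907/42893 58862/42893]
step 2: y = z − H·x̄ = [-2, -154860/42893]
step 2: S = H·P̄·Hᵀ + R = [15 3; 3 2237135/42893]
step 2: K = P̄·Hᵀ·S⁻¹ = [-731414/2764249 892821/2764249; 1964735/11056996 1233321/11056996]
step 2: x' = x̄ + K·y = [-1198181/2764249, -3816171/5528498]
step 2: P' = (I − K·H)·P̄ = [1029021/2764249 -388407/2764249; -388407/2764249 1446859/11056996]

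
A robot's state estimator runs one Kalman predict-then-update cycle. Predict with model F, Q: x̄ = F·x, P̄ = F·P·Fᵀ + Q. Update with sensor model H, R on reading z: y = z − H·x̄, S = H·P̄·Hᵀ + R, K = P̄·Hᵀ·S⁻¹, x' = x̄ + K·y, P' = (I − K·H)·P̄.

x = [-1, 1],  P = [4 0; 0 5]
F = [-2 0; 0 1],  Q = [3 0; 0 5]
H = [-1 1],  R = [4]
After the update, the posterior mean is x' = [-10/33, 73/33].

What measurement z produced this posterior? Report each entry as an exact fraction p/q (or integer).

z = [3]

x̄ = F·x = [2, 1]
P̄ = F·P·Fᵀ + Q = [19 0; 0 10]
S = H·P̄·Hᵀ + R = [33]
K = P̄·Hᵀ·S⁻¹ = [-19/33; 10/33]
x' − x̄ = [-76/33, 40/33] = K·y
y = (KᵀK)⁻¹·Kᵀ·(x' − x̄) = [4]
z = y + H·x̄ = [4] + [-1] = [3]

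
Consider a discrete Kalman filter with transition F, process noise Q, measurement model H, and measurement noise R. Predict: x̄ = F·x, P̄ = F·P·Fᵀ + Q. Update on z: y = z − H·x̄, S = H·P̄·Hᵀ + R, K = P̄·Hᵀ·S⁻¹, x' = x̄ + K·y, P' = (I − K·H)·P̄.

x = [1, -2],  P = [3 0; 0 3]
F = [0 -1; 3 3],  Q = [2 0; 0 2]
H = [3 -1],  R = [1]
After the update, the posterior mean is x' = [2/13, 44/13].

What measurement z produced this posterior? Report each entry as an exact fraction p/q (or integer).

z = [-3]

x̄ = F·x = [2, -3]
P̄ = F·P·Fᵀ + Q = [5 -9; -9 56]
S = H·P̄·Hᵀ + R = [156]
K = P̄·Hᵀ·S⁻¹ = [2/13; -83/156]
x' − x̄ = [-24/13, 83/13] = K·y
y = (KᵀK)⁻¹·Kᵀ·(x' − x̄) = [-12]
z = y + H·x̄ = [-12] + [9] = [-3]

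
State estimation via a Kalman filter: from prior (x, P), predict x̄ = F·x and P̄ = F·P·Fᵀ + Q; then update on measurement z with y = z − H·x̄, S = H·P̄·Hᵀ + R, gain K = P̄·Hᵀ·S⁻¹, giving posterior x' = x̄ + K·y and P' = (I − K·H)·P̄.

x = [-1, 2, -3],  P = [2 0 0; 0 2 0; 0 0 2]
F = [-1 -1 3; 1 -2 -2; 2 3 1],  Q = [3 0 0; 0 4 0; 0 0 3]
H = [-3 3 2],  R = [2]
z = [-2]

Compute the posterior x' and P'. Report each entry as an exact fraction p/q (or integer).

x' = [-2149/633, -677/211, -773/633]
P' = [3056/633 602/211 1762/633; 602/211 2914/211 -3444/211; 1762/633 -3444/211 18179/633]

x̄ = F·x = [-10, 1, 1]
P̄ = F·P·Fᵀ + Q = [25 -10 -4; -10 22 -12; -4 -12 31]
y = z − H·x̄ = [-37]
S = H·P̄·Hᵀ + R = [633]
K = P̄·Hᵀ·S⁻¹ = [-113/633; 24/211; 38/633]
x' = x̄ + K·y = [-2149/633, -677/211, -773/633]
P' = (I − K·H)·P̄ = [3056/633 602/211 1762/633; 602/211 2914/211 -3444/211; 1762/633 -3444/211 18179/633]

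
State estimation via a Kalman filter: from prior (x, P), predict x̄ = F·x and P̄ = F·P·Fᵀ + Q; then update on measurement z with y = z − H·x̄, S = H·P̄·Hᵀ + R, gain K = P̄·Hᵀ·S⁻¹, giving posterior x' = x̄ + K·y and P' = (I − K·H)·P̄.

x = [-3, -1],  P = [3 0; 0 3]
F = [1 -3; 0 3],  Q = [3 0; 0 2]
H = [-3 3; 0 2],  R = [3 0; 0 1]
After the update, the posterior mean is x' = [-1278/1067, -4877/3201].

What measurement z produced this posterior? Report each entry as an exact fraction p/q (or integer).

x̄ = F·x = [0, -3]
P̄ = F·P·Fᵀ + Q = [33 -27; -27 29]
S = H·P̄·Hᵀ + R = [1047 336; 336 117]
K = P̄·Hᵀ·S⁻¹ = [-324/1067 438/1067; 56/3201 1426/3201]
x' − x̄ = [-1278/1067, 4726/3201] = K·y
y = (KᵀK)⁻¹·Kᵀ·(x' − x̄) = [8, 3]
z = y + H·x̄ = [8, 3] + [-9, -6] = [-1, -3]

z = [-1, -3]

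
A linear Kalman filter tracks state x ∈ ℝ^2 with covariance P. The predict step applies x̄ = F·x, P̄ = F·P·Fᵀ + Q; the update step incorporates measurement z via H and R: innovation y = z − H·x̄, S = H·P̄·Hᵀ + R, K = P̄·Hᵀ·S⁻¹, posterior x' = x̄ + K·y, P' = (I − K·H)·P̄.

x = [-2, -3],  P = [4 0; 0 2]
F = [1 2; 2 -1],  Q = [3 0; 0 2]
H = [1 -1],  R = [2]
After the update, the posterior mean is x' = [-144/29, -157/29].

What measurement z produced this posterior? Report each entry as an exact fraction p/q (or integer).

x̄ = F·x = [-8, -1]
P̄ = F·P·Fᵀ + Q = [15 4; 4 20]
S = H·P̄·Hᵀ + R = [29]
K = P̄·Hᵀ·S⁻¹ = [11/29; -16/29]
x' − x̄ = [88/29, -128/29] = K·y
y = (KᵀK)⁻¹·Kᵀ·(x' − x̄) = [8]
z = y + H·x̄ = [8] + [-7] = [1]

z = [1]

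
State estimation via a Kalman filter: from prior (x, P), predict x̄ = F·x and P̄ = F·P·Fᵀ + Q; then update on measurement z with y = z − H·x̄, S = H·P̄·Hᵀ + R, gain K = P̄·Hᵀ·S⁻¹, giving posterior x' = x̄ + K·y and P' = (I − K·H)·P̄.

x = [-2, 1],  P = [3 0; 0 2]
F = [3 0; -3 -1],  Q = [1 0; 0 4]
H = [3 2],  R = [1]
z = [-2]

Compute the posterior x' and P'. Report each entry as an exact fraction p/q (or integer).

x̄ = F·x = [-6, 5]
P̄ = F·P·Fᵀ + Q = [28 -27; -27 33]
y = z − H·x̄ = [6]
S = H·P̄·Hᵀ + R = [61]
K = P̄·Hᵀ·S⁻¹ = [30/61; -15/61]
x' = x̄ + K·y = [-186/61, 215/61]
P' = (I − K·H)·P̄ = [808/61 -1197/61; -1197/61 1788/61]

x' = [-186/61, 215/61]
P' = [808/61 -1197/61; -1197/61 1788/61]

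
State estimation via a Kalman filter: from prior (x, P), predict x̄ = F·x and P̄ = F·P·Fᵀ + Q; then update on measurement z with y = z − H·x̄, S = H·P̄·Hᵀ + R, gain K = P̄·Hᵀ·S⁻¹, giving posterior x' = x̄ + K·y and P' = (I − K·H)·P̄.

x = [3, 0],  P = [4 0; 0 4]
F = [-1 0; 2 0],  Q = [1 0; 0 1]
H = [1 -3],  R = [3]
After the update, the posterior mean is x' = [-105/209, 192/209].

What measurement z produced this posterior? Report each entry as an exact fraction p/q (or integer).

x̄ = F·x = [-3, 6]
P̄ = F·P·Fᵀ + Q = [5 -8; -8 17]
S = H·P̄·Hᵀ + R = [209]
K = P̄·Hᵀ·S⁻¹ = [29/209; -59/209]
x' − x̄ = [522/209, -1062/209] = K·y
y = (KᵀK)⁻¹·Kᵀ·(x' − x̄) = [18]
z = y + H·x̄ = [18] + [-21] = [-3]

z = [-3]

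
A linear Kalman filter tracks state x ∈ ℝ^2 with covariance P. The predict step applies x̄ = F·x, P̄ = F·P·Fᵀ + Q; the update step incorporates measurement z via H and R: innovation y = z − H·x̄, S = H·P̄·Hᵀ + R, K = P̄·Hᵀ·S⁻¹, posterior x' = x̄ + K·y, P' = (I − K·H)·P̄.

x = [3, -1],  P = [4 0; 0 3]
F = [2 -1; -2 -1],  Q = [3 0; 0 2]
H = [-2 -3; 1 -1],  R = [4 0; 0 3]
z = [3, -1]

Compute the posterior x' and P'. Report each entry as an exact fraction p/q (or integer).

x' = [-6083/7976, -1587/3988]
P' = [9347/7976 -2129/3988; -2129/3988 1235/1994]

x̄ = F·x = [7, -5]
P̄ = F·P·Fᵀ + Q = [22 -13; -13 21]
y = z − H·x̄ = [2, -13]
S = H·P̄·Hᵀ + R = [125 32; 32 72]
K = P̄·Hᵀ·S⁻¹ = [-185/997 4535/7976; -197/997 -1533/3988]
x' = x̄ + K·y = [-6083/7976, -1587/3988]
P' = (I − K·H)·P̄ = [9347/7976 -2129/3988; -2129/3988 1235/1994]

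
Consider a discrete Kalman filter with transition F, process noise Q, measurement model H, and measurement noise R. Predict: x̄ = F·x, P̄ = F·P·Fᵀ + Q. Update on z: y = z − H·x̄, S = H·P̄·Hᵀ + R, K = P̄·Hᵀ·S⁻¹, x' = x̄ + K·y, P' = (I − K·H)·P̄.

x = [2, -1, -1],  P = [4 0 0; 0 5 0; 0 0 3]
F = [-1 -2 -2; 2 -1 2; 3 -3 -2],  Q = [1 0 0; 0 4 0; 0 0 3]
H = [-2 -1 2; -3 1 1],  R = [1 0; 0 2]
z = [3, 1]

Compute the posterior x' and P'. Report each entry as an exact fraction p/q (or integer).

x' = [30823/24724, 31849/24724, 6055/1766]
P' = [214057/24724 272711/24724 25251/1766; 272711/24724 371155/24724 16371/883; 25251/1766 16371/883 42285/1766]

x̄ = F·x = [2, 3, 11]
P̄ = F·P·Fᵀ + Q = [37 -10 30; -10 37 27; 30 27 96]
y = z − H·x̄ = [-12, -7]
S = H·P̄·Hᵀ + R = [182 154; 154 402]
K = P̄·Hᵀ·S⁻¹ = [6203/24724 -1139/3532; 199/24724 815/3532; 663/883 -363/1766]
x' = x̄ + K·y = [30823/24724, 31849/24724, 6055/1766]
P' = (I − K·H)·P̄ = [214057/24724 272711/24724 25251/1766; 272711/24724 371155/24724 16371/883; 25251/1766 16371/883 42285/1766]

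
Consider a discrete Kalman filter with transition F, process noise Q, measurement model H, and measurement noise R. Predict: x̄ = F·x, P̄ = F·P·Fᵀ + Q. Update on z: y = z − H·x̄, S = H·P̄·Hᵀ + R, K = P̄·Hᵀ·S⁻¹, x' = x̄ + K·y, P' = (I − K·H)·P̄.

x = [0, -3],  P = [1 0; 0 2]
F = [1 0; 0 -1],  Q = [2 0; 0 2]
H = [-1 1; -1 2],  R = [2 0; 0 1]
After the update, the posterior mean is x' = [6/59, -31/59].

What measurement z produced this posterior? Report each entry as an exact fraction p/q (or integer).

x̄ = F·x = [0, 3]
P̄ = F·P·Fᵀ + Q = [3 0; 0 4]
S = H·P̄·Hᵀ + R = [9 11; 11 20]
K = P̄·Hᵀ·S⁻¹ = [-27/59 6/59; -8/59 28/59]
x' − x̄ = [6/59, -208/59] = K·y
y = (KᵀK)⁻¹·Kᵀ·(x' − x̄) = [-2, -8]
z = y + H·x̄ = [-2, -8] + [3, 6] = [1, -2]

z = [1, -2]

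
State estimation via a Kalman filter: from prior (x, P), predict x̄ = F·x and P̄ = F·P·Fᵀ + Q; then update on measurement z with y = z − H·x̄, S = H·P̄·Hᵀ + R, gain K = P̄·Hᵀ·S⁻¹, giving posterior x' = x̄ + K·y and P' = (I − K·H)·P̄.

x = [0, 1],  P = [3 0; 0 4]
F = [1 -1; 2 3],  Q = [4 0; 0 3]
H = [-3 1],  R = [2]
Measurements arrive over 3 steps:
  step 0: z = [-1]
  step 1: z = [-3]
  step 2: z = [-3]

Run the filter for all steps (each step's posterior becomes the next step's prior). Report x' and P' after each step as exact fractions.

step 0: x' = [85/188, 81/188], P' = [547/188 1563/188; 1563/188 4827/188]
step 1: x' = [110363/163271, -156794/163271], P' = [298798/163271 854746/163271; 854746/163271 2765084/163271]
step 2: x' = [113309239/96278981, 49968146/96278981], P' = [170028870/96278981 484355946/96278981; 484355946/96278981 1567780724/96278981]

step 0: x̄ = F·x = [-1, 3]
step 0: P̄ = F·P·Fᵀ + Q = [11 -6; -6 51]
step 0: y = z − H·x̄ = [-7]
step 0: S = H·P̄·Hᵀ + R = [188]
step 0: K = P̄·Hᵀ·S⁻¹ = [-39/188; 69/188]
step 0: x' = x̄ + K·y = [85/188, 81/188]
step 0: P' = (I − K·H)·P̄ = [547/188 1563/188; 1563/188 4827/188]
step 1: x̄ = F·x = [1/47, 413/188]
step 1: P̄ = F·P·Fᵀ + Q = [750/47 -2956/47; -2956/47 64951/188]
step 1: y = z − H·x̄ = [-965/188]
step 1: S = H·P̄·Hᵀ + R = [163271/188]
step 1: K = P̄·Hᵀ·S⁻¹ = [-20824/163271; 100423/163271]
step 1: x' = x̄ + K·y = [110363/163271, -156794/163271]
step 1: P' = (I − K·H)·P̄ = [298798/163271 854746/163271; 854746/163271 2765084/163271]
step 2: x̄ = F·x = [267157/163271, -249656/163271]
step 2: P̄ = F·P·Fᵀ + Q = [2007474/163271 -6842910/163271; -6842910/163271 36827713/163271]
step 2: y = z − H·x̄ = [561314/163271]
step 2: S = H·P̄·Hᵀ + R = [96278981/163271]
step 2: K = P̄·Hᵀ·S⁻¹ = [-12865332/96278981; 57356443/96278981]
step 2: x' = x̄ + K·y = [113309239/96278981, 49968146/96278981]
step 2: P' = (I − K·H)·P̄ = [170028870/96278981 484355946/96278981; 484355946/96278981 1567780724/96278981]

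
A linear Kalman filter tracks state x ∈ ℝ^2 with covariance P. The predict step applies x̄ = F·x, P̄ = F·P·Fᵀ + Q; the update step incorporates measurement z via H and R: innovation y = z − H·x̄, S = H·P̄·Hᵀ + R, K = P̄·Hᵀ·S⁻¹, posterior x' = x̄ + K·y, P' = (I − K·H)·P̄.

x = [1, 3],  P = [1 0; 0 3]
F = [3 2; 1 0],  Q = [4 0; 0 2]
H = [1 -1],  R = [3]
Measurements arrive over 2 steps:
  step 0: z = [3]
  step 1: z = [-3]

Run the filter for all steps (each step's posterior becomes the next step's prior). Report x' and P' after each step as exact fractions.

step 0: x̄ = F·x = [9, 1]
step 0: P̄ = F·P·Fᵀ + Q = [25 3; 3 3]
step 0: y = z − H·x̄ = [-5]
step 0: S = H·P̄·Hᵀ + R = [25]
step 0: K = P̄·Hᵀ·S⁻¹ = [22/25; 0]
step 0: x' = x̄ + K·y = [23/5, 1]
step 0: P' = (I − K·H)·P̄ = [141/25 3; 3 3]
step 1: x̄ = F·x = [79/5, 23/5]
step 1: P̄ = F·P·Fᵀ + Q = [2569/25 573/25; 573/25 191/25]
step 1: y = z − H·x̄ = [-71/5]
step 1: S = H·P̄·Hᵀ + R = [1689/25]
step 1: K = P̄·Hᵀ·S⁻¹ = [1996/1689; 382/1689]
step 1: x' = x̄ + K·y = [-1657/1689, 2345/1689]
step 1: P' = (I − K·H)·P̄ = [14201/1689 8213/1689; 8213/1689 7067/1689]

step 0: x' = [23/5, 1], P' = [141/25 3; 3 3]
step 1: x' = [-1657/1689, 2345/1689], P' = [14201/1689 8213/1689; 8213/1689 7067/1689]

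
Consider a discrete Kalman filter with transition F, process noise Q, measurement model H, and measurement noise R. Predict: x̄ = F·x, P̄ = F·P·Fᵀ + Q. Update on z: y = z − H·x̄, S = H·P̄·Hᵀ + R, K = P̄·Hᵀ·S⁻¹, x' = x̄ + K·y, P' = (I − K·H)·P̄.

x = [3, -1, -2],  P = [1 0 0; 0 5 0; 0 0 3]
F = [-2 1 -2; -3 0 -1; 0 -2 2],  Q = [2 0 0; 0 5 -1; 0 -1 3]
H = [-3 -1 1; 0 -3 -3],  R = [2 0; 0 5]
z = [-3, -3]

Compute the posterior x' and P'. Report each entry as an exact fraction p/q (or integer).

x' = [111586/145477, 99341/145477, 18106/145477]
P' = [123468/145477 -153396/145477 154166/145477; -153396/145477 274409/145477 -236059/145477; 154166/145477 -236059/145477 277199/145477]

x̄ = F·x = [-3, -7, -2]
P̄ = F·P·Fᵀ + Q = [23 12 -22; 12 17 -7; -22 -7 35]
y = z − H·x̄ = [-17, -30]
S = H·P̄·Hᵀ + R = [479 -144; -144 347]
K = P̄·Hᵀ·S⁻¹ = [-31421/145477 -462/145477; -25140/145477 -23010/145477; 25380/145477 -24684/145477]
x' = x̄ + K·y = [111586/145477, 99341/145477, 18106/145477]
P' = (I − K·H)·P̄ = [123468/145477 -153396/145477 154166/145477; -153396/145477 274409/145477 -236059/145477; 154166/145477 -236059/145477 277199/145477]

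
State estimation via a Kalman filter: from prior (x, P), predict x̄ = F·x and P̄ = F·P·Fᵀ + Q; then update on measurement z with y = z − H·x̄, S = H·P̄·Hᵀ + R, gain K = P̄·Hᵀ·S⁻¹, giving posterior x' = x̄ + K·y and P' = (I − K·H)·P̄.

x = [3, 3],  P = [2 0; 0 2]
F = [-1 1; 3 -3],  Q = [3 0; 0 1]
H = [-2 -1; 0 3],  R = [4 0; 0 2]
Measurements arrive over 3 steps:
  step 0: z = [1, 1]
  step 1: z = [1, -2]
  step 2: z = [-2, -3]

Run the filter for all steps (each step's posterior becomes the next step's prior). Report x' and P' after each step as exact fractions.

step 0: x' = [-1454/2757, 899/2757], P' = [2213/2757 -278/2757; -278/2757 608/2757]
step 1: x' = [-103601/2497832, -881131/1248916], P' = [2000305/2497832 -123089/1248916; -123089/1248916 135977/624458]
step 2: x' = [2617841027/2247698571, -2096050730/2247698571], P' = [1799951392/2247698571 -221473684/2247698571; -221473684/2247698571 489377524/2247698571]

step 0: x̄ = F·x = [0, 0]
step 0: P̄ = F·P·Fᵀ + Q = [7 -12; -12 37]
step 0: y = z − H·x̄ = [1, 1]
step 0: S = H·P̄·Hᵀ + R = [21 -39; -39 335]
step 0: K = P̄·Hᵀ·S⁻¹ = [-1037/2757 -139/919; -13/2757 304/919]
step 0: x' = x̄ + K·y = [-1454/2757, 899/2757]
step 0: P' = (I − K·H)·P̄ = [2213/2757 -278/2757; -278/2757 608/2757]
step 1: x̄ = F·x = [2353/2757, -2353/919]
step 1: P̄ = F·P·Fᵀ + Q = [11648/2757 -3377/919; -3377/919 11050/919]
step 1: y = z − H·x̄ = [404/2757, 5221/919]
step 1: S = H·P̄·Hᵀ + R = [50246/2757 -12888/919; -12888/919 101288/919]
step 1: K = P̄·Hᵀ·S⁻¹ = [-117326/312229 -369267/2497832; -1611/312229 407931/1248916]
step 1: x' = x̄ + K·y = [-103601/2497832, -881131/1248916]
step 1: P' = (I − K·H)·P̄ = [2000305/2497832 -123089/1248916; -123089/1248916 135977/624458]
step 2: x̄ = F·x = [-1658661/2497832, 4975983/2497832]
step 2: P̄ = F·P·Fᵀ + Q = [10530065/2497832 -9109707/2497832; -9109707/2497832 29826953/2497832]
step 2: y = z − H·x̄ = [-3337003/2497832, -22421445/2497832]
step 2: S = H·P̄·Hᵀ + R = [45499713/2497832 -34822617/2497832; -34822617/2497832 273438241/2497832]
step 2: K = P̄·Hᵀ·S⁻¹ = [-844607275/2247698571 -110736842/749232857; -11607539/2247698571 244688762/749232857]
step 2: x' = x̄ + K·y = [2617841027/2247698571, -2096050730/2247698571]
step 2: P' = (I − K·H)·P̄ = [1799951392/2247698571 -221473684/2247698571; -221473684/2247698571 489377524/2247698571]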